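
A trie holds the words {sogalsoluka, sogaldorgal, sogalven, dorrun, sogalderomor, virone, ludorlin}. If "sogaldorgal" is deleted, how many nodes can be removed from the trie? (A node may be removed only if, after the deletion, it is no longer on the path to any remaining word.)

After clearing the end-marker at "sogaldorgal", prune upward until reaching a node still needed by another word.
The suffix "orgal" (5 nodes) is used only by "sogaldorgal"; the node for "sogald" still has the child "e", so pruning stops there.
Nodes removed: 5

5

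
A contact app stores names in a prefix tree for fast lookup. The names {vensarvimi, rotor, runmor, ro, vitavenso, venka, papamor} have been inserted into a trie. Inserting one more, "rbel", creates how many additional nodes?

3

"r" is already a path in the trie; the remaining "bel" must be added.
New nodes needed: |"rbel"| − 1 = 4 − 1 = 3.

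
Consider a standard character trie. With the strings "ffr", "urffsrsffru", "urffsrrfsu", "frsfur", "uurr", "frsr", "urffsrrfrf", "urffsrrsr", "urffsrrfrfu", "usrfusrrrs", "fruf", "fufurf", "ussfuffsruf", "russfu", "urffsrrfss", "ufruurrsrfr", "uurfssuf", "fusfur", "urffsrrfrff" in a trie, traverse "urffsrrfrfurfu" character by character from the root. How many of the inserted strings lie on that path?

2

Walk "urffsrrfrfurfu" from the root; an end-of-word marker is hit whenever a stored word is a prefix of "urffsrrfrfurfu".
Prefixes of the query that are stored words: "urffsrrfrf", "urffsrrfrfu"
Count: 2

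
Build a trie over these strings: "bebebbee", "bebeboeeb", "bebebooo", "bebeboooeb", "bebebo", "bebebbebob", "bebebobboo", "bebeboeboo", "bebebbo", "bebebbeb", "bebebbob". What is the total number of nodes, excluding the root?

28

Trie structure (* marks end of a word):
(root)
└─ b
   └─ e
      └─ b
         └─ e
            └─ b
               ├─ b
               │  ├─ e
               │  │  ├─ b *
               │  │  │  └─ o
               │  │  │     └─ b *
               │  │  └─ e *
               │  └─ o *
               │     └─ b *
               └─ o *
                  ├─ b
                  │  └─ b
                  │     └─ o
                  │        └─ o *
                  ├─ e
                  │  ├─ b
                  │  │  └─ o
                  │  │     └─ o *
                  │  └─ e
                  │     └─ b *
                  └─ o
                     └─ o *
                        └─ e
                           └─ b *
Counting every labelled node above: 28.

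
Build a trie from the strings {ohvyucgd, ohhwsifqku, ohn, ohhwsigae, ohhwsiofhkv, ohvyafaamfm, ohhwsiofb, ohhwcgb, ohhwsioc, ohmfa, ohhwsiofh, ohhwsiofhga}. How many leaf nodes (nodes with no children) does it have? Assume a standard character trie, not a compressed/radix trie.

11

Leaves are exactly the stored words that no other stored word extends.
Those words: "ohhwcgb", "ohhwsifqku", "ohhwsigae", "ohhwsioc", "ohhwsiofb", "ohhwsiofhga", "ohhwsiofhkv", "ohmfa", "ohn", "ohvyafaamfm", "ohvyucgd"
Leaf count: 11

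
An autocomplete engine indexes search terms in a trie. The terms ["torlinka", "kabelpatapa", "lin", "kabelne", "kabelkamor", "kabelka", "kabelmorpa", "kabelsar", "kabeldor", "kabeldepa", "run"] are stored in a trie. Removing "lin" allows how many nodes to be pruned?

3

Walk "lin" from the leaf back toward the root, removing each node that no remaining word uses.
No other word shares any prefix with "lin", so all 3 of its nodes go.
Nodes removed: 3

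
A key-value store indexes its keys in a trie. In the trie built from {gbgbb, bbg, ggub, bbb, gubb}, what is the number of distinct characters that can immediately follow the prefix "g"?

3

Walk "g" from the root, arriving at one node.
Characters that immediately follow "g" among the stored strings: {b, g, u}.
That node has 3 child edges.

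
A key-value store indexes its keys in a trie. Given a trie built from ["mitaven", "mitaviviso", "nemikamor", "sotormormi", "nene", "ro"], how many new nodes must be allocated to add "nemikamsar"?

Walking "nemikamsar" from the root, the first 7 characters ("nemikam") follow existing edges; "s" is the first miss.
New nodes needed: |"nemikamsar"| − 7 = 10 − 7 = 3.

3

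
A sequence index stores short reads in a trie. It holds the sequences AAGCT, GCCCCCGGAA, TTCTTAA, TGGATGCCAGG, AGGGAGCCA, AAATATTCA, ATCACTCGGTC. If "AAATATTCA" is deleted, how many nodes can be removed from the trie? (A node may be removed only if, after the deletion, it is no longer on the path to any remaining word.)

Walk "AAATATTCA" from the leaf back toward the root, removing each node that no remaining word uses.
The suffix "ATATTCA" (7 nodes) is used only by "AAATATTCA"; the node for "AA" still has the child "G", so pruning stops there.
Nodes removed: 7

7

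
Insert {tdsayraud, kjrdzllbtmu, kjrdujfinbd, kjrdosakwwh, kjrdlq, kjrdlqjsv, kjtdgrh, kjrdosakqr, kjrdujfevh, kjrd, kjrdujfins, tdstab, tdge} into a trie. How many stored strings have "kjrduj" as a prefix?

3

Walk to "kjrduj"; the words in its subtree are exactly those with that prefix.
Words under "kjrduj": kjrdujfevh, kjrdujfinbd, kjrdujfins
Count: 3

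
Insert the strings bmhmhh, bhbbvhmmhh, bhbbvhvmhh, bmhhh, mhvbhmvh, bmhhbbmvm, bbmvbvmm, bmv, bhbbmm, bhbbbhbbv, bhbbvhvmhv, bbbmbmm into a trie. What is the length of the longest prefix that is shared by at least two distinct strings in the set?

Look for the deepest trie node that still has at least two words in its subtree.
"bhbbvhvmhh" and "bhbbvhvmhv" agree on "bhbbvhvmh" (9 characters) before diverging; nothing deeper is shared.
Longest shared-prefix length: 9

9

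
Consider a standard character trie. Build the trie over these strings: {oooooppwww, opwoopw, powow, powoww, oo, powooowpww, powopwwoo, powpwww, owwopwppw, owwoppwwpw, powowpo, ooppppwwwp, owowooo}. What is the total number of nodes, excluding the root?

65

Trace insertions, counting only characters that open a new branch:
  "oooooppwww" → 10 new (o, o, o, o, o, p, p, w, w, w)
  "opwoopw" → prefix "o" already present; 6 new (p, w, o, o, p, w)
  "powow" → 5 new (p, o, w, o, w)
  "powoww" → prefix "powow" already present; 1 new (w)
  "oo" → prefix "oo" already present; 0 new (none)
  "powooowpww" → prefix "powo" already present; 6 new (o, o, w, p, w, w)
  "powopwwoo" → prefix "powo" already present; 5 new (p, w, w, o, o)
  "powpwww" → prefix "pow" already present; 4 new (p, w, w, w)
  "owwopwppw" → prefix "o" already present; 8 new (w, w, o, p, w, p, p, w)
  "owwoppwwpw" → prefix "owwop" already present; 5 new (p, w, w, p, w)
  "powowpo" → prefix "powow" already present; 2 new (p, o)
  "ooppppwwwp" → prefix "oo" already present; 8 new (p, p, p, p, w, w, w, p)
  "owowooo" → prefix "ow" already present; 5 new (o, w, o, o, o)
Total nodes = 10 + 6 + 5 + 1 + 0 + 6 + 5 + 4 + 8 + 5 + 2 + 8 + 5 = 65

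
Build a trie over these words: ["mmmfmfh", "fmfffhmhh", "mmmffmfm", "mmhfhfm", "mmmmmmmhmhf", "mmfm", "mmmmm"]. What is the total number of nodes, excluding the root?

35

Trie structure (* marks end of a word):
(root)
├─ f
│  └─ m
│     └─ f
│        └─ f
│           └─ f
│              └─ h
│                 └─ m
│                    └─ h
│                       └─ h *
└─ m
   └─ m
      ├─ f
      │  └─ m *
      ├─ h
      │  └─ f
      │     └─ h
      │        └─ f
      │           └─ m *
      └─ m
         ├─ f
         │  ├─ f
         │  │  └─ m
         │  │     └─ f
         │  │        └─ m *
         │  └─ m
         │     └─ f
         │        └─ h *
         └─ m
            └─ m *
               └─ m
                  └─ m
                     └─ h
                        └─ m
                           └─ h
                              └─ f *
Counting every labelled node above: 35.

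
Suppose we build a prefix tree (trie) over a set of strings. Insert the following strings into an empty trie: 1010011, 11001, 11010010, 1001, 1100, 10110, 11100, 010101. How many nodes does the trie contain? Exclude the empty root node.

29

Trie structure (* marks end of a word):
(root)
├─ 0
│  └─ 1
│     └─ 0
│        └─ 1
│           └─ 0
│              └─ 1 *
└─ 1
   ├─ 0
   │  ├─ 0
   │  │  └─ 1 *
   │  └─ 1
   │     ├─ 0
   │     │  └─ 0
   │     │     └─ 1
   │     │        └─ 1 *
   │     └─ 1
   │        └─ 0 *
   └─ 1
      ├─ 0
      │  ├─ 0 *
      │  │  └─ 1 *
      │  └─ 1
      │     └─ 0
      │        └─ 0
      │           └─ 1
      │              └─ 0 *
      └─ 1
         └─ 0
            └─ 0 *
Counting every labelled node above: 29.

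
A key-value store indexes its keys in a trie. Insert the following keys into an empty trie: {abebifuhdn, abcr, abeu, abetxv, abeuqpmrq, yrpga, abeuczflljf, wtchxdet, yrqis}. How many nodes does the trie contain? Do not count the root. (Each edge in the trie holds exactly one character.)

44

Count nodes per top-level branch (shared prefixes stored once):
  'a'-branch (abcr, abebifuhdn, abetxv, abeu, abeuczflljf, abeuqpmrq): 28 nodes
  'w'-branch (wtchxdet): 8 nodes
  'y'-branch (yrpga, yrqis): 8 nodes
Sum: 44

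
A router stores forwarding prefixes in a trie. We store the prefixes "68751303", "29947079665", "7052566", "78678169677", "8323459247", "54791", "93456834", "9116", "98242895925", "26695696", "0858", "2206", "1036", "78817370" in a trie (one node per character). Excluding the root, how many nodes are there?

96

Trace insertions, counting only characters that open a new branch:
  "68751303" → 8 new (6, 8, 7, 5, 1, 3, 0, 3)
  "29947079665" → 11 new (2, 9, 9, 4, 7, 0, 7, 9, 6, 6, 5)
  "7052566" → 7 new (7, 0, 5, 2, 5, 6, 6)
  "78678169677" → prefix "7" already present; 10 new (8, 6, 7, 8, 1, 6, 9, 6, 7, 7)
  "8323459247" → 10 new (8, 3, 2, 3, 4, 5, 9, 2, 4, 7)
  "54791" → 5 new (5, 4, 7, 9, 1)
  "93456834" → 8 new (9, 3, 4, 5, 6, 8, 3, 4)
  "9116" → prefix "9" already present; 3 new (1, 1, 6)
  "98242895925" → prefix "9" already present; 10 new (8, 2, 4, 2, 8, 9, 5, 9, 2, 5)
  "26695696" → prefix "2" already present; 7 new (6, 6, 9, 5, 6, 9, 6)
  "0858" → 4 new (0, 8, 5, 8)
  "2206" → prefix "2" already present; 3 new (2, 0, 6)
  "1036" → 4 new (1, 0, 3, 6)
  "78817370" → prefix "78" already present; 6 new (8, 1, 7, 3, 7, 0)
Total nodes = 8 + 11 + 7 + 10 + 10 + 5 + 8 + 3 + 10 + 7 + 4 + 3 + 4 + 6 = 96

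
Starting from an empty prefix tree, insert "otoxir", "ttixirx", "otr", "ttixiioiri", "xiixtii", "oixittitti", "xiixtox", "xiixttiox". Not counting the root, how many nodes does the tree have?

Insert word by word; a character creates a node only if that edge doesn't already exist:
  "otoxir" → 6 new (o, t, o, x, i, r)
  "ttixirx" → 7 new (t, t, i, x, i, r, x)
  "otr" → prefix "ot" already present; 1 new (r)
  "ttixiioiri" → prefix "ttixi" already present; 5 new (i, o, i, r, i)
  "xiixtii" → 7 new (x, i, i, x, t, i, i)
  "oixittitti" → prefix "o" already present; 9 new (i, x, i, t, t, i, t, t, i)
  "xiixtox" → prefix "xiixt" already present; 2 new (o, x)
  "xiixttiox" → prefix "xiixt" already present; 4 new (t, i, o, x)
Total nodes = 6 + 7 + 1 + 5 + 7 + 9 + 2 + 4 = 41

41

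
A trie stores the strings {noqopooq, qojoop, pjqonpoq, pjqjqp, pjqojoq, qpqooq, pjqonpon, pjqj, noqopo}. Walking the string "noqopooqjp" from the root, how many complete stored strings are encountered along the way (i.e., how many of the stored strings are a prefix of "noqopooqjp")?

2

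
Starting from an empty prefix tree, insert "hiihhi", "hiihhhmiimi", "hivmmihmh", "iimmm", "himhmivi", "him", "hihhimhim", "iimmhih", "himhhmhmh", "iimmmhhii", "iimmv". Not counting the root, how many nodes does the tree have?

50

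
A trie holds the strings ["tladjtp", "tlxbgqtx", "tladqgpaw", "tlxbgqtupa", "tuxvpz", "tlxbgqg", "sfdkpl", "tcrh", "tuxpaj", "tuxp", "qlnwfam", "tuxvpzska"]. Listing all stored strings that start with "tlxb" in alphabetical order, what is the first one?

tlxbgqg

Words with prefix "tlxb", in lexicographic order: "tlxbgqg", "tlxbgqtupa", "tlxbgqtx"
The 1st is tlxbgqg.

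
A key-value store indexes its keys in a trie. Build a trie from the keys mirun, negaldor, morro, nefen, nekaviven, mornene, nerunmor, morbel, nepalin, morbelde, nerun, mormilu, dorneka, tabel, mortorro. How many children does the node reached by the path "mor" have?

5

The children of the "mor" node are the distinct next characters among strings starting with "mor".
Distinct next characters after "mor": b, m, n, r, t.
That node has 5 child edges.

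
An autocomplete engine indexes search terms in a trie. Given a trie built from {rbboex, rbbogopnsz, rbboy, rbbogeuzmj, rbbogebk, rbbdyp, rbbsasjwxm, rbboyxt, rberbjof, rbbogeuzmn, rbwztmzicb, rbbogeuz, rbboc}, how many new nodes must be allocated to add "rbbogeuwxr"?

3

Walking "rbbogeuwxr" from the root, the first 7 characters ("rbbogeu") follow existing edges; "w" is the first miss.
New nodes needed: |"rbbogeuwxr"| − 7 = 10 − 7 = 3.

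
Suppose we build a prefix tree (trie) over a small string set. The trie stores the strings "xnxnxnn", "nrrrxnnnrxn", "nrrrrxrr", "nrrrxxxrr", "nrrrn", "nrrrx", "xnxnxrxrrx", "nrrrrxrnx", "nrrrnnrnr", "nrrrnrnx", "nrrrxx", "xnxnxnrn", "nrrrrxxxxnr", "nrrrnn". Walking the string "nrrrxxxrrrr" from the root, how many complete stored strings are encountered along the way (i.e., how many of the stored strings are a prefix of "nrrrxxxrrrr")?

3

Traverse "nrrrxxxrrrr" character by character; count nodes along the way that are marked as word ends.
Prefixes of the query that are stored words: "nrrrx", "nrrrxx", "nrrrxxxrr"
Count: 3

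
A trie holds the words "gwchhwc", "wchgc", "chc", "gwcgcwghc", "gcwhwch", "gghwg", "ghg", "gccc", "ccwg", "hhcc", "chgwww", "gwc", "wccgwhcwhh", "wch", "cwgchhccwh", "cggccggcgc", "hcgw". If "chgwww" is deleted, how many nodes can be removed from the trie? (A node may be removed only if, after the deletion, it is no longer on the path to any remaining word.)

A node on "chgwww"'s path can go only if nothing else ends at it or branches off below it.
The suffix "gwww" (4 nodes) is used only by "chgwww"; the node for "ch" still has the child "c", so pruning stops there.
Nodes removed: 4

4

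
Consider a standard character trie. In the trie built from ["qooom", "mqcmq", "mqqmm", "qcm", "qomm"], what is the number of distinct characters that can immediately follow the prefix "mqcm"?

1

The children of the "mqcm" node are the distinct next characters among strings starting with "mqcm".
Distinct next characters after "mqcm": q.
That node has 1 child edge.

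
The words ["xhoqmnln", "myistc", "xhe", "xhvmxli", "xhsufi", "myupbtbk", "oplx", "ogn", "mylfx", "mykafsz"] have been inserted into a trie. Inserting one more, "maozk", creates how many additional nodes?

4

"m" is already a path in the trie; the remaining "aozk" must be added.
So 5 − 1 = 4 new nodes.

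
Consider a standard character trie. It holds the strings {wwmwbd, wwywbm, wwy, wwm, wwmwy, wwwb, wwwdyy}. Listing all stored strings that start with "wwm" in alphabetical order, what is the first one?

Filter for "wwm…" and sort: "wwm", "wwmwbd", "wwmwy"
The 1st is wwm.

wwm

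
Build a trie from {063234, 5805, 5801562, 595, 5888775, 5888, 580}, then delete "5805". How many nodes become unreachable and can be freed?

1

Walk "5805" from the leaf back toward the root, removing each node that no remaining word uses.
The suffix "5" (1 node) is used only by "5805"; the node for "580" still has the child "1", so pruning stops there.
Nodes removed: 1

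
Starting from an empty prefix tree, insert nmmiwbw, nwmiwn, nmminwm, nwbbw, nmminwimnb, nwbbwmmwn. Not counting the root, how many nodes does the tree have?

26

Trace insertions, counting only characters that open a new branch:
  "nmmiwbw" → 7 new (n, m, m, i, w, b, w)
  "nwmiwn" → prefix "n" already present; 5 new (w, m, i, w, n)
  "nmminwm" → prefix "nmmi" already present; 3 new (n, w, m)
  "nwbbw" → prefix "nw" already present; 3 new (b, b, w)
  "nmminwimnb" → prefix "nmminw" already present; 4 new (i, m, n, b)
  "nwbbwmmwn" → prefix "nwbbw" already present; 4 new (m, m, w, n)
Total nodes = 7 + 5 + 3 + 3 + 4 + 4 = 26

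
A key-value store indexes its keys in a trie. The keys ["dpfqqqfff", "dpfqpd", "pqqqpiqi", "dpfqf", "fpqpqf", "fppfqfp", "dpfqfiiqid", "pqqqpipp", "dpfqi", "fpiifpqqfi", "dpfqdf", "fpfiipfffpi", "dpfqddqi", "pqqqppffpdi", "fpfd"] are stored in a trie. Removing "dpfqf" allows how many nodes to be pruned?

0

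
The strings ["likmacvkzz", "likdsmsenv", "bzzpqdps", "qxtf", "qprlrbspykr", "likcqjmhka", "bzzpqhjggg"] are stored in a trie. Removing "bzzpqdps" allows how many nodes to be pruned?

Walk "bzzpqdps" from the leaf back toward the root, removing each node that no remaining word uses.
The suffix "dps" (3 nodes) is used only by "bzzpqdps"; the node for "bzzpq" still has the child "h", so pruning stops there.
Nodes removed: 3

3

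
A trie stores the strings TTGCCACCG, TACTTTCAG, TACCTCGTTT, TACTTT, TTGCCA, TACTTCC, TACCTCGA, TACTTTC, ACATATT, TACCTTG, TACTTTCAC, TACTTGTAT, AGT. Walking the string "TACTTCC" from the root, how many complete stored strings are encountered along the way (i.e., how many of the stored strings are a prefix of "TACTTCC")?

1

Traverse "TACTTCC" character by character; count nodes along the way that are marked as word ends.
Prefixes of the query that are stored words: "TACTTCC"
Count: 1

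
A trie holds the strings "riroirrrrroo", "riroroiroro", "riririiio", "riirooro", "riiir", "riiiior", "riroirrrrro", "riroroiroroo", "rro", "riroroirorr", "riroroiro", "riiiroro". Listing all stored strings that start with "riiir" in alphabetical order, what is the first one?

Words with prefix "riiir", in lexicographic order: "riiir", "riiiroro"
Position 1: riiir

riiir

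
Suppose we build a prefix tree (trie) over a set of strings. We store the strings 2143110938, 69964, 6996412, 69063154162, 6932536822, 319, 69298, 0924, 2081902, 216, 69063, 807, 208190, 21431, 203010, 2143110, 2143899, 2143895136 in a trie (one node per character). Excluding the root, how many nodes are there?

65

Insert word by word; a character creates a node only if that edge doesn't already exist:
  "2143110938" → 10 new (2, 1, 4, 3, 1, 1, 0, 9, 3, 8)
  "69964" → 5 new (6, 9, 9, 6, 4)
  "6996412" → prefix "69964" already present; 2 new (1, 2)
  "69063154162" → prefix "69" already present; 9 new (0, 6, 3, 1, 5, 4, 1, 6, 2)
  "6932536822" → prefix "69" already present; 8 new (3, 2, 5, 3, 6, 8, 2, 2)
  "319" → 3 new (3, 1, 9)
  "69298" → prefix "69" already present; 3 new (2, 9, 8)
  "0924" → 4 new (0, 9, 2, 4)
  "2081902" → prefix "2" already present; 6 new (0, 8, 1, 9, 0, 2)
  "216" → prefix "21" already present; 1 new (6)
  "69063" → prefix "69063" already present; 0 new (none)
  "807" → 3 new (8, 0, 7)
  "208190" → prefix "208190" already present; 0 new (none)
  "21431" → prefix "21431" already present; 0 new (none)
  "203010" → prefix "20" already present; 4 new (3, 0, 1, 0)
  "2143110" → prefix "2143110" already present; 0 new (none)
  "2143899" → prefix "2143" already present; 3 new (8, 9, 9)
  "2143895136" → prefix "214389" already present; 4 new (5, 1, 3, 6)
Total nodes = 10 + 5 + 2 + 9 + 8 + 3 + 3 + 4 + 6 + 1 + 0 + 3 + 0 + 0 + 4 + 0 + 3 + 4 = 65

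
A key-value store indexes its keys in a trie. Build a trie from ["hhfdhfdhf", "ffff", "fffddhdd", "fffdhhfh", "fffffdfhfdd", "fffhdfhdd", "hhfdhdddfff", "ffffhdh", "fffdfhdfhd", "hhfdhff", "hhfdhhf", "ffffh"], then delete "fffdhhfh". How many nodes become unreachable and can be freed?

A node on "fffdhhfh"'s path can go only if nothing else ends at it or branches off below it.
The suffix "hhfh" (4 nodes) is used only by "fffdhhfh"; the node for "fffd" still has the child "d", so pruning stops there.
Nodes removed: 4

4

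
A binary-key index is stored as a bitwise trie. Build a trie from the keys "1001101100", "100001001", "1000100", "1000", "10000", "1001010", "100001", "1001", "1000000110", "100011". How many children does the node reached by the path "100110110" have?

1

The children of the "100110110" node are the distinct next characters among strings starting with "100110110".
Characters that immediately follow "100110110" among the stored strings: {0}.
That node has 1 child edge.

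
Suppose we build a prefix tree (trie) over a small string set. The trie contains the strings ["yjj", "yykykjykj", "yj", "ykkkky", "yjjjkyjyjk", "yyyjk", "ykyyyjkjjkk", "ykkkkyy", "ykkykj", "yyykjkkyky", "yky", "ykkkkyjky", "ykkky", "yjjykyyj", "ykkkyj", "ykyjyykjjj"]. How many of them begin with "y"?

16

Filter for entries beginning with "y":
Matches: "yj", "yjj", "yjjjkyjyjk", "yjjykyyj", "ykkkky", "ykkkkyjky", "ykkkkyy", "ykkky", "ykkkyj", "ykkykj", "yky", "ykyjyykjjj", "ykyyyjkjjkk", "yykykjykj", "yyyjk", "yyykjkkyky"
Count: 16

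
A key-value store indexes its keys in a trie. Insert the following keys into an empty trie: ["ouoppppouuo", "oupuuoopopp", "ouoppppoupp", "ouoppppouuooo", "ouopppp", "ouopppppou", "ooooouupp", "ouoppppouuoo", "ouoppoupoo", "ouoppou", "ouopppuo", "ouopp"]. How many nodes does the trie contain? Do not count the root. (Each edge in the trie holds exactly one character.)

Trace insertions, counting only characters that open a new branch:
  "ouoppppouuo" → 11 new (o, u, o, p, p, p, p, o, u, u, o)
  "oupuuoopopp" → prefix "ou" already present; 9 new (p, u, u, o, o, p, o, p, p)
  "ouoppppoupp" → prefix "ouoppppou" already present; 2 new (p, p)
  "ouoppppouuooo" → prefix "ouoppppouuo" already present; 2 new (o, o)
  "ouopppp" → prefix "ouopppp" already present; 0 new (none)
  "ouopppppou" → prefix "ouopppp" already present; 3 new (p, o, u)
  "ooooouupp" → prefix "o" already present; 8 new (o, o, o, o, u, u, p, p)
  "ouoppppouuoo" → prefix "ouoppppouuoo" already present; 0 new (none)
  "ouoppoupoo" → prefix "ouopp" already present; 5 new (o, u, p, o, o)
  "ouoppou" → prefix "ouoppou" already present; 0 new (none)
  "ouopppuo" → prefix "ouoppp" already present; 2 new (u, o)
  "ouopp" → prefix "ouopp" already present; 0 new (none)
Total nodes = 11 + 9 + 2 + 2 + 0 + 3 + 8 + 0 + 5 + 0 + 2 + 0 = 42

42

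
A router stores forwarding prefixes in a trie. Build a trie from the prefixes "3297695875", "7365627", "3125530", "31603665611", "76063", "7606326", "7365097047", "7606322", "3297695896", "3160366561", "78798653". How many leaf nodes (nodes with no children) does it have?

9

Leaves are exactly the stored words that no other stored word extends.
Those words: "3125530", "31603665611", "3297695875", "3297695896", "7365097047", "7365627", "7606322", "7606326", "78798653"
Leaf count: 9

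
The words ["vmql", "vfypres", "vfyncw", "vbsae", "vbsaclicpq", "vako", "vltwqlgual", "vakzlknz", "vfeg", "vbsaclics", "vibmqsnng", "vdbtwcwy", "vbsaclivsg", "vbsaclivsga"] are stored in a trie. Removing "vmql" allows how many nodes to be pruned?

3

After clearing the end-marker at "vmql", prune upward until reaching a node still needed by another word.
The suffix "mql" (3 nodes) is used only by "vmql"; the node for "v" still has the child "f", so pruning stops there.
Nodes removed: 3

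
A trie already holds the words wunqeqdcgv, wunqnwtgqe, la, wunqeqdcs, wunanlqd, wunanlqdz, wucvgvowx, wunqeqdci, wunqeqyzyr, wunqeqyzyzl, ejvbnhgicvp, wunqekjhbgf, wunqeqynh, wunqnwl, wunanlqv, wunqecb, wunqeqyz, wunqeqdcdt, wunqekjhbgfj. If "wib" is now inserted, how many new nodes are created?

The longest prefix of "wib" already in the trie is "w" (length 1).
So 3 − 1 = 2 new nodes.

2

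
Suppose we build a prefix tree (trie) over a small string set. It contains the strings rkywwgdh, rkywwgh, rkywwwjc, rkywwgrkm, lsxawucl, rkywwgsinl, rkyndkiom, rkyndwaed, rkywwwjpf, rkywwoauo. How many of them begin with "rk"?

9

Filter for entries beginning with "rk":
Words under "rk": rkyndkiom, rkyndwaed, rkywwgdh, rkywwgh, rkywwgrkm, rkywwgsinl, rkywwoauo, rkywwwjc, rkywwwjpf
Count: 9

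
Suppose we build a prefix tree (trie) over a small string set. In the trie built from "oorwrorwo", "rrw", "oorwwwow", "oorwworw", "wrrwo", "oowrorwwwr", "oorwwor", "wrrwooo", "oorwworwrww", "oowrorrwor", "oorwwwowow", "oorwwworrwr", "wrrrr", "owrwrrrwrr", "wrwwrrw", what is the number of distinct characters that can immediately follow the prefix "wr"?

Walk "wr" from the root, arriving at one node.
Distinct next characters after "wr": r, w.
That node has 2 child edges.

2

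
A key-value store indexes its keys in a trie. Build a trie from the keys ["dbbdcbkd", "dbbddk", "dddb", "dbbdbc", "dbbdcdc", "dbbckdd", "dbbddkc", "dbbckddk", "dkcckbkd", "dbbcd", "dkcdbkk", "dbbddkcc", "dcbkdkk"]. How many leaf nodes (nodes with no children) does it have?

A leaf is a node with no children — equivalently, the end of a word that is not a proper prefix of any other stored word.
Those words: "dbbcd", "dbbckddk", "dbbdbc", "dbbdcbkd", "dbbdcdc", "dbbddkcc", "dcbkdkk", "dddb", "dkcckbkd", "dkcdbkk"
Leaf count: 10

10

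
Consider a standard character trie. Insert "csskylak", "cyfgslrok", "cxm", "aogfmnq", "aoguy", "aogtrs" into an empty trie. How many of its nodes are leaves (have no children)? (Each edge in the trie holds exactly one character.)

6

A leaf is a node with no children — equivalently, the end of a word that is not a proper prefix of any other stored word.
Those words: "aogfmnq", "aogtrs", "aoguy", "csskylak", "cxm", "cyfgslrok"
Leaf count: 6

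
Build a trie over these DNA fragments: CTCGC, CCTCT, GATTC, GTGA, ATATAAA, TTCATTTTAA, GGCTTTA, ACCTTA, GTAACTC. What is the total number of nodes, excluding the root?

50

Trace insertions, counting only characters that open a new branch:
  "CTCGC" → 5 new (C, T, C, G, C)
  "CCTCT" → prefix "C" already present; 4 new (C, T, C, T)
  "GATTC" → 5 new (G, A, T, T, C)
  "GTGA" → prefix "G" already present; 3 new (T, G, A)
  "ATATAAA" → 7 new (A, T, A, T, A, A, A)
  "TTCATTTTAA" → 10 new (T, T, C, A, T, T, T, T, A, A)
  "GGCTTTA" → prefix "G" already present; 6 new (G, C, T, T, T, A)
  "ACCTTA" → prefix "A" already present; 5 new (C, C, T, T, A)
  "GTAACTC" → prefix "GT" already present; 5 new (A, A, C, T, C)
Total nodes = 5 + 4 + 5 + 3 + 7 + 10 + 6 + 5 + 5 = 50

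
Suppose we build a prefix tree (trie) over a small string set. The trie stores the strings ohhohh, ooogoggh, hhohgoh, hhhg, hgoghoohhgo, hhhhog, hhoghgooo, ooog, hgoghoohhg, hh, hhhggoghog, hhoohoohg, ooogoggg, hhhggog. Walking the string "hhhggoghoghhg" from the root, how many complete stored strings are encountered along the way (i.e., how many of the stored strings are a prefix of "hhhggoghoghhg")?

4

Walk "hhhggoghoghhg" from the root; an end-of-word marker is hit whenever a stored word is a prefix of "hhhggoghoghhg".
Prefixes of the query that are stored words: "hh", "hhhg", "hhhggog", "hhhggoghog"
Count: 4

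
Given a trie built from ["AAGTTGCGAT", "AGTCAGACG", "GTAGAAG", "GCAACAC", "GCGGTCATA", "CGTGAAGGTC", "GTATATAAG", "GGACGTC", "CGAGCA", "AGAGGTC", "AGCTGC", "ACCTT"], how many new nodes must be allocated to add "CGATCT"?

3

The longest prefix of "CGATCT" already in the trie is "CGA" (length 3).
Each of the 3 remaining characters creates one node.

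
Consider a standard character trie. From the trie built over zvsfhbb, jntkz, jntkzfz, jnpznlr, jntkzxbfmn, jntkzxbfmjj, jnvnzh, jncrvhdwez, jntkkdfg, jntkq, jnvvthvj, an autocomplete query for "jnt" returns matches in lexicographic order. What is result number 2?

jntkq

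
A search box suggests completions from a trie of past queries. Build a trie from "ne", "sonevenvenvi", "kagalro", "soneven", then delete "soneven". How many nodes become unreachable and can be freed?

0

After clearing the end-marker at "soneven", prune upward until reaching a node still needed by another word.
Every node on "soneven" is still needed (e.g. by "sonevenvenvi"), so nothing is freed.
Nodes removed: 0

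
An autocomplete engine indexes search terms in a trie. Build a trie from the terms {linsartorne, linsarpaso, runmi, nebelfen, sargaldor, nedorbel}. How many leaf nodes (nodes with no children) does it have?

Leaves are exactly the stored words that no other stored word extends.
Those words: "linsarpaso", "linsartorne", "nebelfen", "nedorbel", "runmi", "sargaldor"
Leaf count: 6

6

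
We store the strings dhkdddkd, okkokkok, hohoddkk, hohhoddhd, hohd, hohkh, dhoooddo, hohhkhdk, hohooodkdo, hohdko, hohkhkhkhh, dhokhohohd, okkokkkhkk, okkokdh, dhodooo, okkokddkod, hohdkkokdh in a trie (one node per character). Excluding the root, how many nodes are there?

For each word, the new-node count is its length minus the longest prefix already in the trie:
  "dhkdddkd" → 8 new (d, h, k, d, d, d, k, d)
  "okkokkok" → 8 new (o, k, k, o, k, k, o, k)
  "hohoddkk" → 8 new (h, o, h, o, d, d, k, k)
  "hohhoddhd" → prefix "hoh" already present; 6 new (h, o, d, d, h, d)
  "hohd" → prefix "hoh" already present; 1 new (d)
  "hohkh" → prefix "hoh" already present; 2 new (k, h)
  "dhoooddo" → prefix "dh" already present; 6 new (o, o, o, d, d, o)
  "hohhkhdk" → prefix "hohh" already present; 4 new (k, h, d, k)
  "hohooodkdo" → prefix "hoho" already present; 6 new (o, o, d, k, d, o)
  "hohdko" → prefix "hohd" already present; 2 new (k, o)
  "hohkhkhkhh" → prefix "hohkh" already present; 5 new (k, h, k, h, h)
  "dhokhohohd" → prefix "dho" already present; 7 new (k, h, o, h, o, h, d)
  "okkokkkhkk" → prefix "okkokk" already present; 4 new (k, h, k, k)
  "okkokdh" → prefix "okkok" already present; 2 new (d, h)
  "dhodooo" → prefix "dho" already present; 4 new (d, o, o, o)
  "okkokddkod" → prefix "okkokd" already present; 4 new (d, k, o, d)
  "hohdkkokdh" → prefix "hohdk" already present; 5 new (k, o, k, d, h)
Total nodes = 8 + 8 + 8 + 6 + 1 + 2 + 6 + 4 + 6 + 2 + 5 + 7 + 4 + 2 + 4 + 4 + 5 = 82

82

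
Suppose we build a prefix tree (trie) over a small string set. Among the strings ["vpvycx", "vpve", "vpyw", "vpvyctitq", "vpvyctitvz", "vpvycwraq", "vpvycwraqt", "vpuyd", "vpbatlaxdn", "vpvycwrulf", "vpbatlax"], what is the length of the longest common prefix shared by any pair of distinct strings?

9

The deepest shared node is where two words last agree before diverging.
"vpvycwraq" and "vpvycwraqt" agree on "vpvycwraq" (9 characters) before diverging; nothing deeper is shared.
Longest shared-prefix length: 9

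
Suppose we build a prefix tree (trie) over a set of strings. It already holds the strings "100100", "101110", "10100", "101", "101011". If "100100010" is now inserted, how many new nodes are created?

Walking "100100010" from the root, the first 6 characters ("100100") follow existing edges; "0" is the first miss.
So 9 − 6 = 3 new nodes.

3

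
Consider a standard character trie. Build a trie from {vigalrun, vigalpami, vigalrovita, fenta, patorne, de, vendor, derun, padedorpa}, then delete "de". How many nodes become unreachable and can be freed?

0

Walk "de" from the leaf back toward the root, removing each node that no remaining word uses.
Every node on "de" is still needed (e.g. by "derun"), so nothing is freed.
Nodes removed: 0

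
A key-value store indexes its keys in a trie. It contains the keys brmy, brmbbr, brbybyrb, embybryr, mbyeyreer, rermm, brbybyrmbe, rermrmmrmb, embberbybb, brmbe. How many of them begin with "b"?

Traverse to the node for "b", then collect every word in that subtree.
Matches: "brbybyrb", "brbybyrmbe", "brmbbr", "brmbe", "brmy"
Count: 5

5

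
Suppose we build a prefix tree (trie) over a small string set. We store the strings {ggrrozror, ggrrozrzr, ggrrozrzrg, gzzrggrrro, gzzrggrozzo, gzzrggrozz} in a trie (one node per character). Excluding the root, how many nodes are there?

25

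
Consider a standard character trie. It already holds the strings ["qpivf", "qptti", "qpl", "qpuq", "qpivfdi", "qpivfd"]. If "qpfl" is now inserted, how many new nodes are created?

Walking "qpfl" from the root, the first 2 characters ("qp") follow existing edges; "f" is the first miss.
New nodes needed: |"qpfl"| − 2 = 4 − 2 = 2.

2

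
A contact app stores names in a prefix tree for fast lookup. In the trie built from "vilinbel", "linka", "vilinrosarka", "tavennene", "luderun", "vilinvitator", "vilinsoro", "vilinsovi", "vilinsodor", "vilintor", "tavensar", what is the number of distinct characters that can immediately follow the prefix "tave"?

1

Walk "tave" from the root, arriving at one node.
Characters that immediately follow "tave" among the stored strings: {n}.
That node has 1 child edge.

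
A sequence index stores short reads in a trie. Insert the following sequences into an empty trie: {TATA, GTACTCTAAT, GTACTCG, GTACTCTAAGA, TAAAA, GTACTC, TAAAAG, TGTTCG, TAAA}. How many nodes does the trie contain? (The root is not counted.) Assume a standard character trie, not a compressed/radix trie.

26

Trie structure (* marks end of a word):
(root)
├─ G
│  └─ T
│     └─ A
│        └─ C
│           └─ T
│              └─ C *
│                 ├─ G *
│                 └─ T
│                    └─ A
│                       └─ A
│                          ├─ G
│                          │  └─ A *
│                          └─ T *
└─ T
   ├─ A
   │  ├─ A
   │  │  └─ A *
   │  │     └─ A *
   │  │        └─ G *
   │  └─ T
   │     └─ A *
   └─ G
      └─ T
         └─ T
            └─ C
               └─ G *
Counting every labelled node above: 26.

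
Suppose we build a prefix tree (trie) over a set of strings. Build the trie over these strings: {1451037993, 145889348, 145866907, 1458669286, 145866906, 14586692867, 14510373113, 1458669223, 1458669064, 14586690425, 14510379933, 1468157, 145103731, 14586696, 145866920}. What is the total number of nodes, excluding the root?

Insert word by word; a character creates a node only if that edge doesn't already exist:
  "1451037993" → 10 new (1, 4, 5, 1, 0, 3, 7, 9, 9, 3)
  "145889348" → prefix "145" already present; 6 new (8, 8, 9, 3, 4, 8)
  "145866907" → prefix "1458" already present; 5 new (6, 6, 9, 0, 7)
  "1458669286" → prefix "1458669" already present; 3 new (2, 8, 6)
  "145866906" → prefix "14586690" already present; 1 new (6)
  "14586692867" → prefix "1458669286" already present; 1 new (7)
  "14510373113" → prefix "1451037" already present; 4 new (3, 1, 1, 3)
  "1458669223" → prefix "14586692" already present; 2 new (2, 3)
  "1458669064" → prefix "145866906" already present; 1 new (4)
  "14586690425" → prefix "14586690" already present; 3 new (4, 2, 5)
  "14510379933" → prefix "1451037993" already present; 1 new (3)
  "1468157" → prefix "14" already present; 5 new (6, 8, 1, 5, 7)
  "145103731" → prefix "145103731" already present; 0 new (none)
  "14586696" → prefix "1458669" already present; 1 new (6)
  "145866920" → prefix "14586692" already present; 1 new (0)
Total nodes = 10 + 6 + 5 + 3 + 1 + 1 + 4 + 2 + 1 + 3 + 1 + 5 + 0 + 1 + 1 = 44

44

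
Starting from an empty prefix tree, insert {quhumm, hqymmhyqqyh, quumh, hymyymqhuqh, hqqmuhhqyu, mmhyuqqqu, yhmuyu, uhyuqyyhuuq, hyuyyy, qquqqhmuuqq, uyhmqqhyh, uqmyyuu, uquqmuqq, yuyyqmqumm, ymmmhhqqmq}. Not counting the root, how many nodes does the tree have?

Count nodes per top-level branch (shared prefixes stored once):
  'h'-branch (hqqmuhhqyu, hqymmhyqqyh, hymyymqhuqh, hyuyyy): 33 nodes
  'm'-branch (mmhyuqqqu): 9 nodes
  'q'-branch (qquqqhmuuqq, quhumm, quumh): 19 nodes
  'u'-branch (uhyuqyyhuuq, uqmyyuu, uquqmuqq, uyhmqqhyh): 31 nodes
  'y'-branch (yhmuyu, ymmmhhqqmq, yuyyqmqumm): 24 nodes
Sum: 116

116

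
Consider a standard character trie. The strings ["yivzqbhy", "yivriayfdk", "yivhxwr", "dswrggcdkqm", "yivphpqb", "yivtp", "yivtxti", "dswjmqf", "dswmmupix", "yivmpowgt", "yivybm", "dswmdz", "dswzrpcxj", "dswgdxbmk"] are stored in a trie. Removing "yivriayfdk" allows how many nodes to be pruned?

A node on "yivriayfdk"'s path can go only if nothing else ends at it or branches off below it.
The suffix "riayfdk" (7 nodes) is used only by "yivriayfdk"; the node for "yiv" still has the child "z", so pruning stops there.
Nodes removed: 7

7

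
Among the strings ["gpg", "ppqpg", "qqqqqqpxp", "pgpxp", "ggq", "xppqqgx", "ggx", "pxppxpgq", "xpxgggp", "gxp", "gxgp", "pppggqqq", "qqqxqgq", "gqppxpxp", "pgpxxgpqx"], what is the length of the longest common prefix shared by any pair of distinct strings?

Look for the deepest trie node that still has at least two words in its subtree.
"pgpxp" and "pgpxxgpqx" agree on "pgpx" (4 characters) before diverging; nothing deeper is shared.
Longest shared-prefix length: 4

4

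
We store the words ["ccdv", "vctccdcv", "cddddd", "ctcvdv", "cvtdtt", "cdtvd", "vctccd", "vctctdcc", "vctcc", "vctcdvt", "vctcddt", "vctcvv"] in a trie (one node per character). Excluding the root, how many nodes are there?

Count nodes per top-level branch (shared prefixes stored once):
  'c'-branch (ccdv, cddddd, cdtvd, ctcvdv, cvtdtt): 22 nodes
  'v'-branch (vctcc, vctccd, vctccdcv, vctcddt, vctcdvt, vctctdcc, vctcvv): 19 nodes
Sum: 41

41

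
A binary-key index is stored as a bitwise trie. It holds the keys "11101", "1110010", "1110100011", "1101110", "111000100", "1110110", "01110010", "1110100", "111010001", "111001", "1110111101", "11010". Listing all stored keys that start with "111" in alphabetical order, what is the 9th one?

DFS of the "111" subtree visits, in order: "111000100", "111001", "1110010", "11101", "1110100", "111010001", "1110100011", "1110110", "1110111101"
Position 9: 1110111101

1110111101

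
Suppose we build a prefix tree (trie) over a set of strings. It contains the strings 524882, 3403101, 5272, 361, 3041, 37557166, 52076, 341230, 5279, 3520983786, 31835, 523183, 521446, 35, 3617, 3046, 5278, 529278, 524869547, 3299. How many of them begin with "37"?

Traverse to the node for "37", then collect every word in that subtree.
Words under "37": 37557166
Count: 1

1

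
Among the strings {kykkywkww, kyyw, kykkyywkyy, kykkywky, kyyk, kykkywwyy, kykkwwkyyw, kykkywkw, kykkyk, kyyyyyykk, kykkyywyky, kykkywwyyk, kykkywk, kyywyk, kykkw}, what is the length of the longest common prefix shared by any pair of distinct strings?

9

The deepest shared node is where two words last agree before diverging.
"kykkywwyy" and "kykkywwyyk" agree on "kykkywwyy" (9 characters) before diverging; nothing deeper is shared.
Longest shared-prefix length: 9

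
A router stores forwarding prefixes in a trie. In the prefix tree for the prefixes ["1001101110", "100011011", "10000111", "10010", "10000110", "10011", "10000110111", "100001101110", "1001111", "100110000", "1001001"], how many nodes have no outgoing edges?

7

A leaf is a node with no children — equivalently, the end of a word that is not a proper prefix of any other stored word.
Those words: "100001101110", "10000111", "100011011", "1001001", "100110000", "1001101110", "1001111"
Leaf count: 7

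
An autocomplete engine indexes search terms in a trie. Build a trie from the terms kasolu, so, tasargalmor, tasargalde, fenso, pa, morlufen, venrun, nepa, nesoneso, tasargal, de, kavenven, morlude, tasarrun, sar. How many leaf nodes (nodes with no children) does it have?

A leaf is a node with no children — equivalently, the end of a word that is not a proper prefix of any other stored word.
Those words: "de", "fenso", "kasolu", "kavenven", "morlude", "morlufen", "nepa", "nesoneso", "pa", "sar", "so", "tasargalde", "tasargalmor", "tasarrun", "venrun"
Leaf count: 15

15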